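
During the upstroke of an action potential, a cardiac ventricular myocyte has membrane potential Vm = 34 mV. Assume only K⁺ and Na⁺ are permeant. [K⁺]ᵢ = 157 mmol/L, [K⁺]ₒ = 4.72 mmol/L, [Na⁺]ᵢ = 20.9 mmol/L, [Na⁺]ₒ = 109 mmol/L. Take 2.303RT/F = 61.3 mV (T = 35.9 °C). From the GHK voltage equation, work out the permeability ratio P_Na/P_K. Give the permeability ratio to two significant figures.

16

Let α = P_Na/P_K. GHK: Vm = 61.3·log₁₀[(Kₒ + α·Naₒ)/(Kᵢ + α·Naᵢ)].
10^(Vm/61.3) = 10^(34.0/61.3) = 3.5863
So 3.5863·(Kᵢ + α·Naᵢ) = Kₒ + α·Naₒ → α = (3.5863·157.0 − 4.72) / (109.0 − 3.5863·20.9)
α = (563.1 − 4.72) / (109.0 − 74.95) = 558.3/34.05 = 16.4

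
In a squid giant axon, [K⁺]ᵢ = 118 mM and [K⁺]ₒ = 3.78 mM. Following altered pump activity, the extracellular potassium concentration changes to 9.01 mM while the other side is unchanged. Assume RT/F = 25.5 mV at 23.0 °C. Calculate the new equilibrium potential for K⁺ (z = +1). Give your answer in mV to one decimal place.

After the shift: [K⁺]_out = 9.01, [K⁺]_in = 118 mM.
E_new = (25.5/1)·ln(9.01/118) = 25.50 · (-2.5723) = -65.59 mV

-65.6 mV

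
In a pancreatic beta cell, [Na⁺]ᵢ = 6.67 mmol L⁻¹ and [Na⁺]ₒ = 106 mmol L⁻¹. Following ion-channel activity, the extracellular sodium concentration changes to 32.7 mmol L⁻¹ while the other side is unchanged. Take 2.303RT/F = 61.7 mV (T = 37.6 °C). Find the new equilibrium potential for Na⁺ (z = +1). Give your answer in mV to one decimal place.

After the shift: [Na⁺]_out = 32.7, [Na⁺]_in = 6.67 mmol L⁻¹.
E_new = (61.7/1)·log₁₀(32.7/6.67) = 61.70 · (0.6904) = 42.60 mV

42.6 mV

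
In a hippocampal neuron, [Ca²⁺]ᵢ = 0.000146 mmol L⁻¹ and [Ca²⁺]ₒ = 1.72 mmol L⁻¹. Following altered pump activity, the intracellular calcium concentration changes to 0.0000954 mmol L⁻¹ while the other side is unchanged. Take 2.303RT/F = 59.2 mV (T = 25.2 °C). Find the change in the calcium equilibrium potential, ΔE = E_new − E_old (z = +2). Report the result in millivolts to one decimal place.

5.5 mV

E_old = (59.2/2)·log₁₀(1.72/0.000146) = 120.51 mV
E_new = (59.2/2)·log₁₀(1.72/0.0000954) = 125.98 mV
ΔE = 125.98 − (120.51) = 5.47 mV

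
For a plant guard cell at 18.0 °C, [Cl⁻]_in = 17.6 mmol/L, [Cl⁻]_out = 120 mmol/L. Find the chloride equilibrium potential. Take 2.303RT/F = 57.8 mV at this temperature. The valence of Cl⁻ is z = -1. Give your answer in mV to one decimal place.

-48.2 mV

E = (57.8/z) · log₁₀([Cl⁻]_out/[Cl⁻]_in) with z = -1.
For an anion, dividing by z = -1 reverses the sign.
= (57.8/-1) · log₁₀(120/17.6) = -57.80 · log₁₀(6.818)
= -57.80 · (0.8337) = -48.19 mV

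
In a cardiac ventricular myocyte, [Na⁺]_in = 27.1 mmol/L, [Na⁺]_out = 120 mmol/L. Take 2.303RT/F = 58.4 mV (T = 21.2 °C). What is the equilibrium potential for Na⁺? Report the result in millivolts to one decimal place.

E = (58.4/z) · log₁₀([Na⁺]_out/[Na⁺]_in) with z = +1.
= (58.4/1) · log₁₀(120/27.1) = 58.40 · log₁₀(4.428)
= 58.40 · (0.6462) = 37.74 mV

37.7 mV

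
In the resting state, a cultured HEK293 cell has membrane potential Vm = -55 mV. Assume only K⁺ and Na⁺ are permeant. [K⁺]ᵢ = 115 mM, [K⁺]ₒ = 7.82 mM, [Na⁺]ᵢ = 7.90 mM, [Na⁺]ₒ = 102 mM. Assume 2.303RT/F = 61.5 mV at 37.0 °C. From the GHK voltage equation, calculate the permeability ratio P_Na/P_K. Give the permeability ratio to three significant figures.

Let α = P_Na/P_K. GHK: Vm = 61.5·log₁₀[(Kₒ + α·Naₒ)/(Kᵢ + α·Naᵢ)].
10^(Vm/61.5) = 10^(-55.0/61.5) = 0.12755
So 0.12755·(Kᵢ + α·Naᵢ) = Kₒ + α·Naₒ → α = (0.12755·115.0 − 7.82) / (102.0 − 0.12755·7.9)
α = (14.67 − 7.82) / (102.0 − 1.008) = 6.849/101 = 0.06781

0.0678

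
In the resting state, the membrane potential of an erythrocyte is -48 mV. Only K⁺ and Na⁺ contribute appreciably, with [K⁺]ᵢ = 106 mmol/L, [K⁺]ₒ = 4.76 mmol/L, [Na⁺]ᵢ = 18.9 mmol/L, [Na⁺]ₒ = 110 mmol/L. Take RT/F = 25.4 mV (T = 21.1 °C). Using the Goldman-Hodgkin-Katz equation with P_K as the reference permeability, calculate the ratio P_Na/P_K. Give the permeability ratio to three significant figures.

0.105

Let α = P_Na/P_K. GHK: Vm = 25.4·ln[(Kₒ + α·Naₒ)/(Kᵢ + α·Naᵢ)].
e^(Vm/25.4) = e^(-48.0/25.4) = 0.15111
So 0.15111·(Kᵢ + α·Naᵢ) = Kₒ + α·Naₒ → α = (0.15111·106.0 − 4.76) / (110.0 − 0.15111·18.9)
α = (16.02 − 4.76) / (110.0 − 2.856) = 11.26/107.1 = 0.1051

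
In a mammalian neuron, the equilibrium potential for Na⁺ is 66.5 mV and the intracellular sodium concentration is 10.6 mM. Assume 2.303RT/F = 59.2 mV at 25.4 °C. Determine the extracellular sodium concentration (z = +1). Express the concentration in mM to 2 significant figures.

140 mM

Nernst: E = (59.2/1) · log₁₀([out]/[in]), so log₁₀([out]/[in]) = 66.5 × 1 / 59.2 = 1.1233.
[out]/[in] = 10^(1.1233) = 13.28.
[out] = 13.28 × 10.6 = 140.8 mM.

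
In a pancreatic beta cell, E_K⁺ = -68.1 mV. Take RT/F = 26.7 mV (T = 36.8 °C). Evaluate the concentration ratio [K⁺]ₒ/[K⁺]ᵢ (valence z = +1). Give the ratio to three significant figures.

ln([out]/[in]) = E·z/(26.7) = -68.1 × 1 / 26.7 = -2.5506
[out]/[in] = e^(-2.5506) = 0.07804

0.0780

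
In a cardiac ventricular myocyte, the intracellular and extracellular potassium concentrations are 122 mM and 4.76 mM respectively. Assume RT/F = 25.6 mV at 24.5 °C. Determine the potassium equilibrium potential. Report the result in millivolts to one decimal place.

-83.0 mV

E = (25.6/z) · ln([K⁺]_out/[K⁺]_in) with z = +1.
= (25.6/1) · ln(4.76/122) = 25.60 · ln(0.03902)
= 25.60 · (-3.2438) = -83.04 mV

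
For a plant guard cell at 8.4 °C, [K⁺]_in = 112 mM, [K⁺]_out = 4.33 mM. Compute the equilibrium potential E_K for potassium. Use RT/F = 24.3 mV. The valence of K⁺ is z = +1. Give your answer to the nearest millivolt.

E = (24.3/z) · ln([K⁺]_out/[K⁺]_in) with z = +1.
= (24.3/1) · ln(4.33/112) = 24.30 · ln(0.03866)
= 24.30 · (-3.2529) = -79.05 mV

-79 mV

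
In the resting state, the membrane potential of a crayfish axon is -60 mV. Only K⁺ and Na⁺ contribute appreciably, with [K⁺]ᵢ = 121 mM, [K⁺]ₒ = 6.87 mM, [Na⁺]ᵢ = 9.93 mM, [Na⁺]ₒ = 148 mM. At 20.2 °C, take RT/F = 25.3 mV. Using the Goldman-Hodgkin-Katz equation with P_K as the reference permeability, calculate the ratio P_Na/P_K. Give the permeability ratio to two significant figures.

Let α = P_Na/P_K. GHK: Vm = 25.3·ln[(Kₒ + α·Naₒ)/(Kᵢ + α·Naᵢ)].
e^(Vm/25.3) = e^(-60.0/25.3) = 0.093337
So 0.093337·(Kᵢ + α·Naᵢ) = Kₒ + α·Naₒ → α = (0.093337·121.0 − 6.87) / (148.0 − 0.093337·9.93)
α = (11.29 − 6.87) / (148.0 − 0.9268) = 4.424/147.1 = 0.03008

0.030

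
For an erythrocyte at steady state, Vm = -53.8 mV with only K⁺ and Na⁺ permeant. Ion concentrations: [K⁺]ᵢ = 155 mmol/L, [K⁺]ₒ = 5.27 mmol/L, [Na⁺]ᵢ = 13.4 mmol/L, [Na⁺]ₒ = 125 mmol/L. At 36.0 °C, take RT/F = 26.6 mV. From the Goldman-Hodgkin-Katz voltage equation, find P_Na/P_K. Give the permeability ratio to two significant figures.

0.12

Let α = P_Na/P_K. GHK: Vm = 26.6·ln[(Kₒ + α·Naₒ)/(Kᵢ + α·Naᵢ)].
e^(Vm/26.6) = e^(-53.8/26.6) = 0.13232
So 0.13232·(Kᵢ + α·Naᵢ) = Kₒ + α·Naₒ → α = (0.13232·155.0 − 5.27) / (125.0 − 0.13232·13.4)
α = (20.51 − 5.27) / (125.0 − 1.773) = 15.24/123.2 = 0.1237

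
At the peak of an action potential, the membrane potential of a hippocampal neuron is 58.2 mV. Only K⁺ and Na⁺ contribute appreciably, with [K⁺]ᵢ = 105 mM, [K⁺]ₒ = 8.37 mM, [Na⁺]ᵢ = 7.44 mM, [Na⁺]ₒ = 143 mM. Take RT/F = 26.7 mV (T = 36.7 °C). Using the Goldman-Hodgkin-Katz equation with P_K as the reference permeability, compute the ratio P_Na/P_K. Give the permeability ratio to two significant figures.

Let α = P_Na/P_K. GHK: Vm = 26.7·ln[(Kₒ + α·Naₒ)/(Kᵢ + α·Naᵢ)].
e^(Vm/26.7) = e^(58.2/26.7) = 8.8443
So 8.8443·(Kᵢ + α·Naᵢ) = Kₒ + α·Naₒ → α = (8.8443·105.0 − 8.37) / (143.0 − 8.8443·7.44)
α = (928.7 − 8.37) / (143.0 − 65.8) = 920.3/77.2 = 11.92

12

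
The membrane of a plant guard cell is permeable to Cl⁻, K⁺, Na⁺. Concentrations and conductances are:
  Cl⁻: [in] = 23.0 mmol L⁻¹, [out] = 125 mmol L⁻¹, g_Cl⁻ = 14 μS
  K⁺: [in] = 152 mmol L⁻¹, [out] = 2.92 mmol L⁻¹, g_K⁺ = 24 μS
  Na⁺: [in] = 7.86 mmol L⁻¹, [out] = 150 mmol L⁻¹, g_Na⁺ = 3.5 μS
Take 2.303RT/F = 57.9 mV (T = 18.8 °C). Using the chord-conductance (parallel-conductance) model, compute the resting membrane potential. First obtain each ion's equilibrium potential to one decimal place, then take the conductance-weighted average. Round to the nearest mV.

E_Cl⁻ = (57.9/-1)·log₁₀(125/23.0) = -42.6 mV
E_K⁺ = (57.9/1)·log₁₀(2.92/152) = -99.4 mV
E_Na⁺ = (57.9/1)·log₁₀(150/7.86) = 74.2 mV
Vm = (Σ gᵢEᵢ)/(Σ gᵢ) = (14·-42.6 + 24·-99.4 + 3.5·74.2) / (14 + 24 + 3.5)
= -2722.30 / 41.5 = -65.60 mV

-66 mV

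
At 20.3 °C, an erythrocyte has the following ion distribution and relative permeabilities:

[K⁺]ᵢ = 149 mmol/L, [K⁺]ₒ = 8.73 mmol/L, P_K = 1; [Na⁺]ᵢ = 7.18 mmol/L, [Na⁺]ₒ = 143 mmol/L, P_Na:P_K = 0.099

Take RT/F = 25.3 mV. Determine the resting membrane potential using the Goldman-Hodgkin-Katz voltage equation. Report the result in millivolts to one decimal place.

-47.5 mV

Vm = 25.3 · ln[(Σ P·[cation]ₒ + Σ P·[anion]ᵢ) / (Σ P·[cation]ᵢ + Σ P·[anion]ₒ)]
Numerator = 1×8.73 + 0.099×143 = 22.89
Denominator = 1×149 + 0.099×7.18 = 149.7
Vm = 25.3 · ln(0.15287) = 25.3 × (-1.8781) = -47.52 mV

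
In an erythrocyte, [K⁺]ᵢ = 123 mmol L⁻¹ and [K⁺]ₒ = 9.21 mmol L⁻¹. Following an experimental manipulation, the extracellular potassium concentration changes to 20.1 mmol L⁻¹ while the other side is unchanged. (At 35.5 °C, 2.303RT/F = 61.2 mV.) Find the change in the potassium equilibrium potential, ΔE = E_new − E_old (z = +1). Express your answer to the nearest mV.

21 mV

E_old = (61.2/1)·log₁₀(9.21/123) = -68.89 mV
E_new = (61.2/1)·log₁₀(20.1/123) = -48.15 mV
ΔE = -48.15 − (-68.89) = 20.74 mV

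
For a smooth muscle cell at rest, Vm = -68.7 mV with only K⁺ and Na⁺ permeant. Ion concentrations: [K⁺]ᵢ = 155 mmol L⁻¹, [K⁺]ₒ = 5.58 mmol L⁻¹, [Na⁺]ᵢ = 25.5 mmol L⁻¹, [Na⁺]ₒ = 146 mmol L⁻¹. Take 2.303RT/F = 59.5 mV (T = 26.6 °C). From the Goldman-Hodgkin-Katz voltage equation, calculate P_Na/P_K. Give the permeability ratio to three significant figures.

Let α = P_Na/P_K. GHK: Vm = 59.5·log₁₀[(Kₒ + α·Naₒ)/(Kᵢ + α·Naᵢ)].
10^(Vm/59.5) = 10^(-68.7/59.5) = 0.070045
So 0.070045·(Kᵢ + α·Naᵢ) = Kₒ + α·Naₒ → α = (0.070045·155.0 − 5.58) / (146.0 − 0.070045·25.5)
α = (10.86 − 5.58) / (146.0 − 1.786) = 5.277/144.2 = 0.03659

0.0366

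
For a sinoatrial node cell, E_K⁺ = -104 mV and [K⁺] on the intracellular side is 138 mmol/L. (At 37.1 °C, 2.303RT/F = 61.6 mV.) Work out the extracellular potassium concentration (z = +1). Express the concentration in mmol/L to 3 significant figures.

Nernst: E = (61.6/1) · log₁₀([out]/[in]), so log₁₀([out]/[in]) = -104.0 × 1 / 61.6 = -1.6883.
[out]/[in] = 10^(-1.6883) = 0.0205.
[out] = 0.0205 × 138 = 2.829 mmol/L.

2.83 mmol/L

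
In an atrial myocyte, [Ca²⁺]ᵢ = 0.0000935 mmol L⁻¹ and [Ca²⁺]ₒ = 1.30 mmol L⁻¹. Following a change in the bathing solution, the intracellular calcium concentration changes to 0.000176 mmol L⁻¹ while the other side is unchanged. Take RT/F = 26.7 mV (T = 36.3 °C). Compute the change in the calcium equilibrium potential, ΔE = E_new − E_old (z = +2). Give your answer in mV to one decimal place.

-8.4 mV

E_old = (26.7/2)·ln(1.30/0.0000935) = 127.36 mV
E_new = (26.7/2)·ln(1.30/0.000176) = 118.91 mV
ΔE = 118.91 − (127.36) = -8.44 mV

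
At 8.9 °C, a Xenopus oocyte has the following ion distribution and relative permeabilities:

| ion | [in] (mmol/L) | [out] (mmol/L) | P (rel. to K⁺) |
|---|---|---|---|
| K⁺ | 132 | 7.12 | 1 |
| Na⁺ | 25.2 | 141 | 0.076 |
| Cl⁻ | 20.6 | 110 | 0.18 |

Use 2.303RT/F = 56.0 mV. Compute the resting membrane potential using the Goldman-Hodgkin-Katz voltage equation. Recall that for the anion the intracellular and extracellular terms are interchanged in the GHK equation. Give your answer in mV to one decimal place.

-47.8 mV

Vm = 56.0 · log₁₀[(Σ P·[cation]ₒ + Σ P·[anion]ᵢ) / (Σ P·[cation]ᵢ + Σ P·[anion]ₒ)]
Numerator = 1×7.12 + 0.076×141 + 0.18×20.6 = 21.54
Denominator = 1×132 + 0.076×25.2 + 0.18×110 = 153.7
Vm = 56.0 · log₁₀(0.14016) = 56.0 × (-0.8534) = -47.79 mV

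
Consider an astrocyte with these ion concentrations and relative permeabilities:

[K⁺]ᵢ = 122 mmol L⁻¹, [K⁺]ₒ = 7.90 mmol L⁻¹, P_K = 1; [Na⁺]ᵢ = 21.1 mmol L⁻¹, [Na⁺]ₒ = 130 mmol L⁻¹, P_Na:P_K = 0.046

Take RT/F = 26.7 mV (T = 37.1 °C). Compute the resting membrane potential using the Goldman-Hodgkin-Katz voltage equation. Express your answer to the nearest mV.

Vm = 26.7 · ln[(Σ P·[cation]ₒ + Σ P·[anion]ᵢ) / (Σ P·[cation]ᵢ + Σ P·[anion]ₒ)]
Numerator = 1×7.90 + 0.046×130 = 13.88
Denominator = 1×122 + 0.046×21.1 = 123
Vm = 26.7 · ln(0.11287) = 26.7 × (-2.1815) = -58.25 mV

-58 mV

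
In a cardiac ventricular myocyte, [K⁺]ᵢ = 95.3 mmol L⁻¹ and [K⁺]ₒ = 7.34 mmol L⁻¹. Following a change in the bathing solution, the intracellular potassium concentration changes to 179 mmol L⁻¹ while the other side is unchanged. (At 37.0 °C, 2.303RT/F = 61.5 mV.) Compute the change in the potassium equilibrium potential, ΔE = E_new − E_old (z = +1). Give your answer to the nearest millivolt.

E_old = (61.5/1)·log₁₀(7.34/95.3) = -68.47 mV
E_new = (61.5/1)·log₁₀(7.34/179) = -85.31 mV
ΔE = -85.31 − (-68.47) = -16.84 mV

-17 mV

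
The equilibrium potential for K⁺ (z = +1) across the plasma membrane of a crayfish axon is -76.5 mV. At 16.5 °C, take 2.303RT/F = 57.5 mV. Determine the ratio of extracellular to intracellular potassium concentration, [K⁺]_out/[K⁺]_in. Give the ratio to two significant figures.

0.047

log₁₀([out]/[in]) = E·z/(57.5) = -76.5 × 1 / 57.5 = -1.3304
[out]/[in] = 10^(-1.3304) = 0.04673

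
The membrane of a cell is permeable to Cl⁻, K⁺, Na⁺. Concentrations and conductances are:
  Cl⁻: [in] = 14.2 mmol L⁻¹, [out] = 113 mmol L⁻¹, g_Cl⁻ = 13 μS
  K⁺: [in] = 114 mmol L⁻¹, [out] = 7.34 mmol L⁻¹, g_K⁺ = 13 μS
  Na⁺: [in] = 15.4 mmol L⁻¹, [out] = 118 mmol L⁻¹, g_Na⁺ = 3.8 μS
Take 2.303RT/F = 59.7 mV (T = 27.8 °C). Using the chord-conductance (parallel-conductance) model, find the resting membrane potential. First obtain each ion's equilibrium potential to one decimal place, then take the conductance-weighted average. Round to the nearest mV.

-48 mV

E_Cl⁻ = (59.7/-1)·log₁₀(113/14.2) = -53.8 mV
E_K⁺ = (59.7/1)·log₁₀(7.34/114) = -71.1 mV
E_Na⁺ = (59.7/1)·log₁₀(118/15.4) = 52.8 mV
Vm = (Σ gᵢEᵢ)/(Σ gᵢ) = (13·-53.8 + 13·-71.1 + 3.8·52.8) / (13 + 13 + 3.8)
= -1423.06 / 29.8 = -47.75 mV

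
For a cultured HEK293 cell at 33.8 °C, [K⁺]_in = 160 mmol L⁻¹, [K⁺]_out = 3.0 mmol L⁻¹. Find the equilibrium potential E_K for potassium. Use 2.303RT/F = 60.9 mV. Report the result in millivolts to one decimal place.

E = (60.9/z) · log₁₀([K⁺]_out/[K⁺]_in) with z = +1.
= (60.9/1) · log₁₀(3.0/160) = 60.90 · log₁₀(0.01875)
= 60.90 · (-1.7270) = -105.17 mV

-105.2 mV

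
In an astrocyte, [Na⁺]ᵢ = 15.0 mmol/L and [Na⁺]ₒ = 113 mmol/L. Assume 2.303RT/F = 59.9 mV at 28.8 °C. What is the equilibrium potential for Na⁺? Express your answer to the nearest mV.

53 mV

E = (59.9/z) · log₁₀([Na⁺]_out/[Na⁺]_in) with z = +1.
= (59.9/1) · log₁₀(113/15.0) = 59.90 · log₁₀(7.533)
= 59.90 · (0.8770) = 52.53 mV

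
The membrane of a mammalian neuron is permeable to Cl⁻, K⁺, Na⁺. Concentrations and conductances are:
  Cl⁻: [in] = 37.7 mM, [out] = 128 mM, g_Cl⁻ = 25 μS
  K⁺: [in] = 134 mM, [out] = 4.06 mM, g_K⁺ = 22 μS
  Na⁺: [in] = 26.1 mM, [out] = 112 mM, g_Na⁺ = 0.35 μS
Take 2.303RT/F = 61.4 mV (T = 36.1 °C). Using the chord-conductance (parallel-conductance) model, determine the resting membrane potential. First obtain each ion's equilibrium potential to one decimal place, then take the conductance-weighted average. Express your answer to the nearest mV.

E_Cl⁻ = (61.4/-1)·log₁₀(128/37.7) = -32.6 mV
E_K⁺ = (61.4/1)·log₁₀(4.06/134) = -93.2 mV
E_Na⁺ = (61.4/1)·log₁₀(112/26.1) = 38.8 mV
Vm = (Σ gᵢEᵢ)/(Σ gᵢ) = (25·-32.6 + 22·-93.2 + 0.35·38.8) / (25 + 22 + 0.35)
= -2851.82 / 47.35 = -60.23 mV

-60 mV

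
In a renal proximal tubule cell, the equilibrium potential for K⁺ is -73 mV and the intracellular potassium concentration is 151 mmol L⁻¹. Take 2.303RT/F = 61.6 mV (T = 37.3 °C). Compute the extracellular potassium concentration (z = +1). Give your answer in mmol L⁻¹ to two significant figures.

Nernst: E = (61.6/1) · log₁₀([out]/[in]), so log₁₀([out]/[in]) = -73.0 × 1 / 61.6 = -1.1851.
[out]/[in] = 10^(-1.1851) = 0.0653.
[out] = 0.0653 × 151 = 9.861 mmol L⁻¹.

9.9 mmol L⁻¹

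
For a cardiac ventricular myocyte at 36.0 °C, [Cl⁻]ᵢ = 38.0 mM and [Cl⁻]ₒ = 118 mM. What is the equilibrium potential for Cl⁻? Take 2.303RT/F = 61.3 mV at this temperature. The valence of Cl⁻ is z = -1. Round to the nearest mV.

-30 mV

E = (61.3/z) · log₁₀([Cl⁻]_out/[Cl⁻]_in) with z = -1.
For an anion, dividing by z = -1 reverses the sign.
= (61.3/-1) · log₁₀(118/38.0) = -61.30 · log₁₀(3.105)
= -61.30 · (0.4921) = -30.17 mV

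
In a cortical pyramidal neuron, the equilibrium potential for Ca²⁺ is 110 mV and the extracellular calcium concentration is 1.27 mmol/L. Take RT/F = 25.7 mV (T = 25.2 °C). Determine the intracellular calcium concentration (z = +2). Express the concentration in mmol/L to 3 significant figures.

Nernst: E = (25.7/2) · ln([out]/[in]), so ln([out]/[in]) = 110.0 × 2 / 25.7 = 8.5603.
[out]/[in] = e^(8.5603) = 5220.
[in] = 1.27 / 5220 = 0.0002433 mmol/L.

0.000243 mmol/L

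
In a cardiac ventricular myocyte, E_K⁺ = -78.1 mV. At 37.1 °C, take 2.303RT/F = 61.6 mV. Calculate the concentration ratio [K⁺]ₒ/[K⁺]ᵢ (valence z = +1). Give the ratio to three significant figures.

0.0540

log₁₀([out]/[in]) = E·z/(61.6) = -78.1 × 1 / 61.6 = -1.2679
[out]/[in] = 10^(-1.2679) = 0.05397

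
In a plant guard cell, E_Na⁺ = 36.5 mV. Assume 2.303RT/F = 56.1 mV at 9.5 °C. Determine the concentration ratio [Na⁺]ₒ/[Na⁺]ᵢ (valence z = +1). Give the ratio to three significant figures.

log₁₀([out]/[in]) = E·z/(56.1) = 36.5 × 1 / 56.1 = 0.6506
[out]/[in] = 10^(0.6506) = 4.473

4.47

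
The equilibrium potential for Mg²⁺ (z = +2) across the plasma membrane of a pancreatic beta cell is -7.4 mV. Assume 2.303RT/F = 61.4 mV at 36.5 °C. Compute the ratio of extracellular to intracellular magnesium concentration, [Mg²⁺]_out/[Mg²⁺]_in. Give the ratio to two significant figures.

0.57

log₁₀([out]/[in]) = E·z/(61.4) = -7.4 × 2 / 61.4 = -0.2410
[out]/[in] = 10^(-0.2410) = 0.5741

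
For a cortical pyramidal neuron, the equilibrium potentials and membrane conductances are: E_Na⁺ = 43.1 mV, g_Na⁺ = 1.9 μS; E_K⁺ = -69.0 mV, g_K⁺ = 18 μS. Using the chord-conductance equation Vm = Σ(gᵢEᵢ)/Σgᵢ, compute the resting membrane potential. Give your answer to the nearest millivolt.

-58 mV

Σ gᵢEᵢ = 1.9·(43.1) + 18·(-69.0) = -1160.11
Σ gᵢ = 1.9 + 18 = 19.9
Vm = -1160.11 / 19.9 = -58.30 mV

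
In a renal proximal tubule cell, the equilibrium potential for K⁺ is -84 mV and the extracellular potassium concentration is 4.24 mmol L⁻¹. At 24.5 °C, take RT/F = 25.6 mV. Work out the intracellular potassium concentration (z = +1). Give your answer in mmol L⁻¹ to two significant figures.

Nernst: E = (25.6/1) · ln([out]/[in]), so ln([out]/[in]) = -84.0 × 1 / 25.6 = -3.2812.
[out]/[in] = e^(-3.2812) = 0.03758.
[in] = 4.24 / 0.03758 = 112.8 mmol L⁻¹.

110 mmol L⁻¹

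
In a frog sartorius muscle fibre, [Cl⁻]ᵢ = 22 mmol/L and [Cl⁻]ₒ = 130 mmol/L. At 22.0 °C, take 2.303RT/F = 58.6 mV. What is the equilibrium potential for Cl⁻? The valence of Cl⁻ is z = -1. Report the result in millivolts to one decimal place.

E = (58.6/z) · log₁₀([Cl⁻]_out/[Cl⁻]_in) with z = -1.
For an anion, dividing by z = -1 reverses the sign.
= (58.6/-1) · log₁₀(130/22) = -58.60 · log₁₀(5.909)
= -58.60 · (0.7715) = -45.21 mV

-45.2 mV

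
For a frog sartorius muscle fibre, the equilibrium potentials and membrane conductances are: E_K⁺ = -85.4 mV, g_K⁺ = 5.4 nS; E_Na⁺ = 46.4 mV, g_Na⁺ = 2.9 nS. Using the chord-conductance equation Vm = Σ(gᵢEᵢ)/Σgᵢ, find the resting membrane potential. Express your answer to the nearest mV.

Σ gᵢEᵢ = 5.4·(-85.4) + 2.9·(46.4) = -326.60
Σ gᵢ = 5.4 + 2.9 = 8.3
Vm = -326.60 / 8.3 = -39.35 mV

-39 mV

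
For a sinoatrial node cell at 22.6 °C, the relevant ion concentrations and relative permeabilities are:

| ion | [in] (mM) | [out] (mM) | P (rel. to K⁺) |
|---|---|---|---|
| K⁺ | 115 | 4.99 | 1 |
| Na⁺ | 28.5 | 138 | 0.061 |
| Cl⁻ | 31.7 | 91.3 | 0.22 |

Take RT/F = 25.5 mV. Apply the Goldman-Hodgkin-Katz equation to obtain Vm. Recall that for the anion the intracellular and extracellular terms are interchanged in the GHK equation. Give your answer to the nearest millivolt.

Vm = 25.5 · ln[(Σ P·[cation]ₒ + Σ P·[anion]ᵢ) / (Σ P·[cation]ᵢ + Σ P·[anion]ₒ)]
Numerator = 1×4.99 + 0.061×138 + 0.22×31.7 = 20.38
Denominator = 1×115 + 0.061×28.5 + 0.22×91.3 = 136.8
Vm = 25.5 · ln(0.14896) = 25.5 × (-1.9040) = -48.55 mV

-49 mV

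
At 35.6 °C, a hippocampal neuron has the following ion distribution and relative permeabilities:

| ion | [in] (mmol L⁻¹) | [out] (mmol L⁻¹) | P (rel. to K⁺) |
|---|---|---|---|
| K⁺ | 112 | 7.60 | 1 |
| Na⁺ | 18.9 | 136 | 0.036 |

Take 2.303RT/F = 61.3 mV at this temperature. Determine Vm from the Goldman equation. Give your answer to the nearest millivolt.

Vm = 61.3 · log₁₀[(Σ P·[cation]ₒ + Σ P·[anion]ᵢ) / (Σ P·[cation]ᵢ + Σ P·[anion]ₒ)]
Numerator = 1×7.60 + 0.036×136 = 12.5
Denominator = 1×112 + 0.036×18.9 = 112.7
Vm = 61.3 · log₁₀(0.1109) = 61.3 × (-0.9551) = -58.55 mV

-59 mV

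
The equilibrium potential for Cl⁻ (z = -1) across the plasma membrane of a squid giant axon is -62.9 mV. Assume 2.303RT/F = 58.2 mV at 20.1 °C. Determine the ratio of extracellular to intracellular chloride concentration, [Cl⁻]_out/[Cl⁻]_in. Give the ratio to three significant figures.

log₁₀([out]/[in]) = E·z/(58.2) = -62.9 × -1 / 58.2 = 1.0808
[out]/[in] = 10^(1.0808) = 12.04

12.0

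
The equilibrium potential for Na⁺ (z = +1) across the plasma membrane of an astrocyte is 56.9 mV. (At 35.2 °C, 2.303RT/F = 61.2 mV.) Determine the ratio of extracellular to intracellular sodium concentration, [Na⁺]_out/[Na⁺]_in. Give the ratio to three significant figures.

8.51

log₁₀([out]/[in]) = E·z/(61.2) = 56.9 × 1 / 61.2 = 0.9297
[out]/[in] = 10^(0.9297) = 8.506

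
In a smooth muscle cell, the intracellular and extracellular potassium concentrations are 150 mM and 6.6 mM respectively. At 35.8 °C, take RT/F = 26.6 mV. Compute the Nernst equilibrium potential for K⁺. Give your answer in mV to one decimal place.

E = (26.6/z) · ln([K⁺]_out/[K⁺]_in) with z = +1.
= (26.6/1) · ln(6.6/150) = 26.60 · ln(0.044)
= 26.60 · (-3.1236) = -83.09 mV

-83.1 mV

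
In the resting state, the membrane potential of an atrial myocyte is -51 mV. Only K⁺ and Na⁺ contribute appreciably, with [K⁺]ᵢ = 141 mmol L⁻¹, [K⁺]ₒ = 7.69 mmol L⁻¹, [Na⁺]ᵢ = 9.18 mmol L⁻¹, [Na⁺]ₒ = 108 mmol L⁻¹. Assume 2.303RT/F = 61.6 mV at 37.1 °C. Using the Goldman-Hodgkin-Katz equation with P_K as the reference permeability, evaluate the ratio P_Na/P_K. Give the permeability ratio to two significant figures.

0.12

Let α = P_Na/P_K. GHK: Vm = 61.6·log₁₀[(Kₒ + α·Naₒ)/(Kᵢ + α·Naᵢ)].
10^(Vm/61.6) = 10^(-51.0/61.6) = 0.14862
So 0.14862·(Kᵢ + α·Naᵢ) = Kₒ + α·Naₒ → α = (0.14862·141.0 − 7.69) / (108.0 − 0.14862·9.18)
α = (20.96 − 7.69) / (108.0 − 1.364) = 13.27/106.6 = 0.1244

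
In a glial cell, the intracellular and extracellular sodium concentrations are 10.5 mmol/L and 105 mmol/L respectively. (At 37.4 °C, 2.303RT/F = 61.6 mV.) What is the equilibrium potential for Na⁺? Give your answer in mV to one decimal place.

61.6 mV

E = (61.6/z) · log₁₀([Na⁺]_out/[Na⁺]_in) with z = +1.
= (61.6/1) · log₁₀(105/10.5) = 61.60 · log₁₀(10)
= 61.60 · (1.0000) = 61.60 mV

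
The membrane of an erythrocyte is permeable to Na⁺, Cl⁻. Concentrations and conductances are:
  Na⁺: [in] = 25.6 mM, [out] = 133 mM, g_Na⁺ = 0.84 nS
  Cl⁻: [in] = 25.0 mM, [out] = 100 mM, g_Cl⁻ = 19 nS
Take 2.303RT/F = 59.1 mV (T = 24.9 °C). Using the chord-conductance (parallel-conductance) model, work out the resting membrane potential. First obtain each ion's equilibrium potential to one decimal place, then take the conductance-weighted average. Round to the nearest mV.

-32 mV

E_Na⁺ = (59.1/1)·log₁₀(133/25.6) = 42.3 mV
E_Cl⁻ = (59.1/-1)·log₁₀(100/25.0) = -35.6 mV
Vm = (Σ gᵢEᵢ)/(Σ gᵢ) = (0.84·42.3 + 19·-35.6) / (0.84 + 19)
= -640.87 / 19.84 = -32.30 mV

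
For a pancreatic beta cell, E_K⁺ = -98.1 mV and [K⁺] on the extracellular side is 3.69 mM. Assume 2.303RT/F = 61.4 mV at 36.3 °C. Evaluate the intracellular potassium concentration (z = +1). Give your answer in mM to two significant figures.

Nernst: E = (61.4/1) · log₁₀([out]/[in]), so log₁₀([out]/[in]) = -98.1 × 1 / 61.4 = -1.5977.
[out]/[in] = 10^(-1.5977) = 0.02525.
[in] = 3.69 / 0.02525 = 146.1 mM.

150 mM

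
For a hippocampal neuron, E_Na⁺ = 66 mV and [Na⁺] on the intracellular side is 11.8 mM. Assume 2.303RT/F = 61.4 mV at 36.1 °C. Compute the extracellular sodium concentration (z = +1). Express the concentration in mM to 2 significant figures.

140 mM

Nernst: E = (61.4/1) · log₁₀([out]/[in]), so log₁₀([out]/[in]) = 66.0 × 1 / 61.4 = 1.0749.
[out]/[in] = 10^(1.0749) = 11.88.
[out] = 11.88 × 11.8 = 140.2 mM.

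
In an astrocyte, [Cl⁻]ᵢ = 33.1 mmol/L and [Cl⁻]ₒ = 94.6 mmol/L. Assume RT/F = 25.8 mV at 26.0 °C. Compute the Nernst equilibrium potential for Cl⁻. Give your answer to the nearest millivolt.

E = (25.8/z) · ln([Cl⁻]_out/[Cl⁻]_in) with z = -1.
For an anion, dividing by z = -1 reverses the sign.
= (25.8/-1) · ln(94.6/33.1) = -25.80 · ln(2.858)
= -25.80 · (1.0501) = -27.09 mV

-27 mV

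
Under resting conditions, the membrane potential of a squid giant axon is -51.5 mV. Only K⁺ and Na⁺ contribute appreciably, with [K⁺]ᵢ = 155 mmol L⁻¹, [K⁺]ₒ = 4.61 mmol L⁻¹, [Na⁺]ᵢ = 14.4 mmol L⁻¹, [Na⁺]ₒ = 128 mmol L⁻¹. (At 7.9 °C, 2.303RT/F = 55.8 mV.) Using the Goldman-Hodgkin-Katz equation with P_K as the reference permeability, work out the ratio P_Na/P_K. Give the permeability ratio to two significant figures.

0.11

Let α = P_Na/P_K. GHK: Vm = 55.8·log₁₀[(Kₒ + α·Naₒ)/(Kᵢ + α·Naᵢ)].
10^(Vm/55.8) = 10^(-51.5/55.8) = 0.11942
So 0.11942·(Kᵢ + α·Naᵢ) = Kₒ + α·Naₒ → α = (0.11942·155.0 − 4.61) / (128.0 − 0.11942·14.4)
α = (18.51 − 4.61) / (128.0 − 1.72) = 13.9/126.3 = 0.1101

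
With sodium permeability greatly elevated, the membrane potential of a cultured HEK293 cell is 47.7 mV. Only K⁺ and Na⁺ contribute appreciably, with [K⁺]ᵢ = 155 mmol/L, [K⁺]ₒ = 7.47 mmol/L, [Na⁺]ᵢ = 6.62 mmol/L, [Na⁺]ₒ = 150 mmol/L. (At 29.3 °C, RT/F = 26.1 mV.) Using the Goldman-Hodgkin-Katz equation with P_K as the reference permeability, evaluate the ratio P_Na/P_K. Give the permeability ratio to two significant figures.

8.8

Let α = P_Na/P_K. GHK: Vm = 26.1·ln[(Kₒ + α·Naₒ)/(Kᵢ + α·Naᵢ)].
e^(Vm/26.1) = e^(47.7/26.1) = 6.2189
So 6.2189·(Kᵢ + α·Naᵢ) = Kₒ + α·Naₒ → α = (6.2189·155.0 − 7.47) / (150.0 − 6.2189·6.62)
α = (963.9 − 7.47) / (150.0 − 41.17) = 956.5/108.8 = 8.788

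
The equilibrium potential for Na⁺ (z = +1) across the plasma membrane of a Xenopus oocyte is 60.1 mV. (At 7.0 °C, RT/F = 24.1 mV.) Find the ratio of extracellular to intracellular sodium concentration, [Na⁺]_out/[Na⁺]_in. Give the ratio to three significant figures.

12.1

ln([out]/[in]) = E·z/(24.1) = 60.1 × 1 / 24.1 = 2.4938
[out]/[in] = e^(2.4938) = 12.11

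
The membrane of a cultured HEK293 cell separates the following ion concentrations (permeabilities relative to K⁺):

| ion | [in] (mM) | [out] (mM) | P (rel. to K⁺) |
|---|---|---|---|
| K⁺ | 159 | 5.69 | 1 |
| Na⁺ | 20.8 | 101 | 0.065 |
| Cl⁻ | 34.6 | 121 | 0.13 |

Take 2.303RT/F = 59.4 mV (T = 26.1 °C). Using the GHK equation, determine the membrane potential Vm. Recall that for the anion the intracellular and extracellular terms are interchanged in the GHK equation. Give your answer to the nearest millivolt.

-61 mV

Vm = 59.4 · log₁₀[(Σ P·[cation]ₒ + Σ P·[anion]ᵢ) / (Σ P·[cation]ᵢ + Σ P·[anion]ₒ)]
Numerator = 1×5.69 + 0.065×101 + 0.13×34.6 = 16.75
Denominator = 1×159 + 0.065×20.8 + 0.13×121 = 176.1
Vm = 59.4 · log₁₀(0.095143) = 59.4 × (-1.0216) = -60.68 mV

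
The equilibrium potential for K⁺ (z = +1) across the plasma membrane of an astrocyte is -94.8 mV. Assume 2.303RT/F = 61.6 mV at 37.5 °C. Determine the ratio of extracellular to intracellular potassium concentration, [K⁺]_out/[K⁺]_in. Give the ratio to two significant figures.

0.029

log₁₀([out]/[in]) = E·z/(61.6) = -94.8 × 1 / 61.6 = -1.5390
[out]/[in] = 10^(-1.5390) = 0.02891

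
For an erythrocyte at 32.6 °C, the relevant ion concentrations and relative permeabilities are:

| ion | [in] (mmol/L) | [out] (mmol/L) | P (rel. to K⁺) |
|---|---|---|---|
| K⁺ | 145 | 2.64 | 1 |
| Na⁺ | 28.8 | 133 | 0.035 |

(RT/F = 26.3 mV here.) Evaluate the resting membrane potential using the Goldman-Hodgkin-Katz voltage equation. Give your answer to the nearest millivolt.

Vm = 26.3 · ln[(Σ P·[cation]ₒ + Σ P·[anion]ᵢ) / (Σ P·[cation]ᵢ + Σ P·[anion]ₒ)]
Numerator = 1×2.64 + 0.035×133 = 7.295
Denominator = 1×145 + 0.035×28.8 = 146
Vm = 26.3 · ln(0.049963) = 26.3 × (-2.9965) = -78.81 mV

-79 mV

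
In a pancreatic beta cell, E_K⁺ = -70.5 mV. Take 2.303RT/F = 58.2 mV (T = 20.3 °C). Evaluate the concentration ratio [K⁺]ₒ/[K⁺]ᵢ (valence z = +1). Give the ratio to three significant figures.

0.0615

log₁₀([out]/[in]) = E·z/(58.2) = -70.5 × 1 / 58.2 = -1.2113
[out]/[in] = 10^(-1.2113) = 0.06147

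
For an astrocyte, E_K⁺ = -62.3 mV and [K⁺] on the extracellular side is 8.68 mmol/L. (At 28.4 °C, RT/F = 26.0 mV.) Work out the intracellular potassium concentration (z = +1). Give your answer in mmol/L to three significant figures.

95.3 mmol/L

Nernst: E = (26.0/1) · ln([out]/[in]), so ln([out]/[in]) = -62.3 × 1 / 26.0 = -2.3962.
[out]/[in] = e^(-2.3962) = 0.09107.
[in] = 8.68 / 0.09107 = 95.31 mmol/L.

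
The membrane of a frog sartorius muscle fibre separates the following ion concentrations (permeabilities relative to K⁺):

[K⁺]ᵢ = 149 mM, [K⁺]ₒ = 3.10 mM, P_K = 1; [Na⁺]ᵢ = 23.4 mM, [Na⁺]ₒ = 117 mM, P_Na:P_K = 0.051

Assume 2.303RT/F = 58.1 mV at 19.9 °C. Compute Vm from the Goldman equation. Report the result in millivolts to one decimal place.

-70.8 mV

Vm = 58.1 · log₁₀[(Σ P·[cation]ₒ + Σ P·[anion]ᵢ) / (Σ P·[cation]ᵢ + Σ P·[anion]ₒ)]
Numerator = 1×3.10 + 0.051×117 = 9.067
Denominator = 1×149 + 0.051×23.4 = 150.2
Vm = 58.1 · log₁₀(0.060369) = 58.1 × (-1.2192) = -70.83 mV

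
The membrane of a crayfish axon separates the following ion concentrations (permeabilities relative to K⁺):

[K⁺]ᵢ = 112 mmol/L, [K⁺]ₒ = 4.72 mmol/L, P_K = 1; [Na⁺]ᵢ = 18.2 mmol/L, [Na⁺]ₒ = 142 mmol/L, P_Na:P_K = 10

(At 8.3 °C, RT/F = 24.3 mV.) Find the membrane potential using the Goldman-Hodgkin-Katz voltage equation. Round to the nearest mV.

Vm = 24.3 · ln[(Σ P·[cation]ₒ + Σ P·[anion]ᵢ) / (Σ P·[cation]ᵢ + Σ P·[anion]ₒ)]
Numerator = 1×4.72 + 10×142 = 1425
Denominator = 1×112 + 10×18.2 = 294
Vm = 24.3 · ln(4.846) = 24.3 × (1.5782) = 38.35 mV

38 mV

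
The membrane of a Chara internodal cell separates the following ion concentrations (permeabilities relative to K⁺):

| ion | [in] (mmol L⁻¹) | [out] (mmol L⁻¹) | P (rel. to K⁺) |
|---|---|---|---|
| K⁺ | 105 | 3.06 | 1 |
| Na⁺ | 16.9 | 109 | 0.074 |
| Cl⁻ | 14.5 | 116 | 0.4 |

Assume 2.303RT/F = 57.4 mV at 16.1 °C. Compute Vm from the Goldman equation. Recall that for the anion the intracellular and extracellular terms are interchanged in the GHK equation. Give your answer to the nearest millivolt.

-55 mV

Vm = 57.4 · log₁₀[(Σ P·[cation]ₒ + Σ P·[anion]ᵢ) / (Σ P·[cation]ᵢ + Σ P·[anion]ₒ)]
Numerator = 1×3.06 + 0.074×109 + 0.4×14.5 = 16.93
Denominator = 1×105 + 0.074×16.9 + 0.4×116 = 152.7
Vm = 57.4 · log₁₀(0.11088) = 57.4 × (-0.9551) = -54.83 mV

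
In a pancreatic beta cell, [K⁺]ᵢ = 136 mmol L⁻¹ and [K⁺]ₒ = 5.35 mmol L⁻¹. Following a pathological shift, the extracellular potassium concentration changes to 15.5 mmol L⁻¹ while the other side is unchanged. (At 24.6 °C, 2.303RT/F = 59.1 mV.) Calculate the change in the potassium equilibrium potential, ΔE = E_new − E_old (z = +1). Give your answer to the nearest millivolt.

27 mV

E_old = (59.1/1)·log₁₀(5.35/136) = -83.05 mV
E_new = (59.1/1)·log₁₀(15.5/136) = -55.74 mV
ΔE = -55.74 − (-83.05) = 27.30 mV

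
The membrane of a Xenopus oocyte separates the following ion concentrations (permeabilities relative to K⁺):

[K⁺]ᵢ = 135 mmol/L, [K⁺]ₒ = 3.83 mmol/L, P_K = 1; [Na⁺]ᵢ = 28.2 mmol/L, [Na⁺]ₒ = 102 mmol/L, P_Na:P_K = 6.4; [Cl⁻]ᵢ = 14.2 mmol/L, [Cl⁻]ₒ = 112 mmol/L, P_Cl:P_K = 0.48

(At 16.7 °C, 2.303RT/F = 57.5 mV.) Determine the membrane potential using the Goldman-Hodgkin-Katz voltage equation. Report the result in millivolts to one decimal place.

Vm = 57.5 · log₁₀[(Σ P·[cation]ₒ + Σ P·[anion]ᵢ) / (Σ P·[cation]ᵢ + Σ P·[anion]ₒ)]
Numerator = 1×3.83 + 6.4×102 + 0.48×14.2 = 663.4
Denominator = 1×135 + 6.4×28.2 + 0.48×112 = 369.2
Vm = 57.5 · log₁₀(1.7968) = 57.5 × (0.2545) = 14.63 mV

14.6 mV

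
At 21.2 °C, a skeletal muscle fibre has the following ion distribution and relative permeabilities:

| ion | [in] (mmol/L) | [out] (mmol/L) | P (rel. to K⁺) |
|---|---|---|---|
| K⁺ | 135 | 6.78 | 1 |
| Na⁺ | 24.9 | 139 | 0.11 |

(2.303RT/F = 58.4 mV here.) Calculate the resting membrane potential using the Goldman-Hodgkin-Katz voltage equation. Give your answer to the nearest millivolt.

Vm = 58.4 · log₁₀[(Σ P·[cation]ₒ + Σ P·[anion]ᵢ) / (Σ P·[cation]ᵢ + Σ P·[anion]ₒ)]
Numerator = 1×6.78 + 0.11×139 = 22.07
Denominator = 1×135 + 0.11×24.9 = 137.7
Vm = 58.4 · log₁₀(0.16023) = 58.4 × (-0.7953) = -46.44 mV

-46 mV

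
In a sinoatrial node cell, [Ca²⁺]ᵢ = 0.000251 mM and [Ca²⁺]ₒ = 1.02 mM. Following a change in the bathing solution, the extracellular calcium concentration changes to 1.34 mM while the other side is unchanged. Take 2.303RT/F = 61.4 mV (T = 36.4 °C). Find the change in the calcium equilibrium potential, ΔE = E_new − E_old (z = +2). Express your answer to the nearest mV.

E_old = (61.4/2)·log₁₀(1.02/0.000251) = 110.79 mV
E_new = (61.4/2)·log₁₀(1.34/0.000251) = 114.43 mV
ΔE = 114.43 − (110.79) = 3.64 mV

4 mV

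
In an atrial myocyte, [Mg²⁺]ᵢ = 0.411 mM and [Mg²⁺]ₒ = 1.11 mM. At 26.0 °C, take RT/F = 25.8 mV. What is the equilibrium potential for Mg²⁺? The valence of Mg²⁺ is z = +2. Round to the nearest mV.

E = (25.8/z) · ln([Mg²⁺]_out/[Mg²⁺]_in) with z = +2.
= (25.8/2) · ln(1.11/0.411) = 12.90 · ln(2.701)
= 12.90 · (0.9935) = 12.82 mV

13 mV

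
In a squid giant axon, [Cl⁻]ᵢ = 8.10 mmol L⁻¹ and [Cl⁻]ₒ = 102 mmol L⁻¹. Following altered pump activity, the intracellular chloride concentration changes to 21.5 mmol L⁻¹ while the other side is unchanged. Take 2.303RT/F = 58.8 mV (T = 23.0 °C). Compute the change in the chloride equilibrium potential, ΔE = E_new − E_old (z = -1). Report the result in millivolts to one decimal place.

24.9 mV

E_old = (58.8/-1)·log₁₀(102/8.10) = -64.69 mV
E_new = (58.8/-1)·log₁₀(102/21.5) = -39.76 mV
ΔE = -39.76 − (-64.69) = 24.93 mV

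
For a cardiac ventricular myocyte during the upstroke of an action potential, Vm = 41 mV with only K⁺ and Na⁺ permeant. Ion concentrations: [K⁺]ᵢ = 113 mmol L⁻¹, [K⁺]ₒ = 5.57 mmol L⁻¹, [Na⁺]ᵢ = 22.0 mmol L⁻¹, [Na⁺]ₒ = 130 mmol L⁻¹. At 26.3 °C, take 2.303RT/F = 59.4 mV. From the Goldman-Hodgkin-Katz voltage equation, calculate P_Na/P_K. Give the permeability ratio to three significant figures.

24.7

Let α = P_Na/P_K. GHK: Vm = 59.4·log₁₀[(Kₒ + α·Naₒ)/(Kᵢ + α·Naᵢ)].
10^(Vm/59.4) = 10^(41.0/59.4) = 4.9004
So 4.9004·(Kᵢ + α·Naᵢ) = Kₒ + α·Naₒ → α = (4.9004·113.0 − 5.57) / (130.0 − 4.9004·22.0)
α = (553.8 − 5.57) / (130.0 − 107.8) = 548.2/22.19 = 24.7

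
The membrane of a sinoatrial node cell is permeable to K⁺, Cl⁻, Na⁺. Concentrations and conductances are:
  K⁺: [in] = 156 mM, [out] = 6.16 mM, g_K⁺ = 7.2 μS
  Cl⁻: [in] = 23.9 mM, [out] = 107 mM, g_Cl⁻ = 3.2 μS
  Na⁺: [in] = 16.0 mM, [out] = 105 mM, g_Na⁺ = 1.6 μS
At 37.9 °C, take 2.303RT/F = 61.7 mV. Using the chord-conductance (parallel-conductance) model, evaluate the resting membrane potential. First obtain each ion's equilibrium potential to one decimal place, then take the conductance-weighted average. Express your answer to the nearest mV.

E_K⁺ = (61.7/1)·log₁₀(6.16/156) = -86.6 mV
E_Cl⁻ = (61.7/-1)·log₁₀(107/23.9) = -40.2 mV
E_Na⁺ = (61.7/1)·log₁₀(105/16.0) = 50.4 mV
Vm = (Σ gᵢEᵢ)/(Σ gᵢ) = (7.2·-86.6 + 3.2·-40.2 + 1.6·50.4) / (7.2 + 3.2 + 1.6)
= -671.52 / 12 = -55.96 mV

-56 mV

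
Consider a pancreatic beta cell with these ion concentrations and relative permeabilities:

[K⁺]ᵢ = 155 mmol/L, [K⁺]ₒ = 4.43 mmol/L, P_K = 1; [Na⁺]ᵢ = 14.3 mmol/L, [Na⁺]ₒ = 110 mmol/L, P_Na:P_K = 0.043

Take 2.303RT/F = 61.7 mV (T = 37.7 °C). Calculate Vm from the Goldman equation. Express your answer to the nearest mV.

Vm = 61.7 · log₁₀[(Σ P·[cation]ₒ + Σ P·[anion]ᵢ) / (Σ P·[cation]ᵢ + Σ P·[anion]ₒ)]
Numerator = 1×4.43 + 0.043×110 = 9.16
Denominator = 1×155 + 0.043×14.3 = 155.6
Vm = 61.7 · log₁₀(0.058863) = 61.7 × (-1.2302) = -75.90 mV

-76 mV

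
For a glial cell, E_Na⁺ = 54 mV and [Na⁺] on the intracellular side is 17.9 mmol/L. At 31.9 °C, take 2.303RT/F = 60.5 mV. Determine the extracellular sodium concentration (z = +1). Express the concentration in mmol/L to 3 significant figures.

140 mmol/L

Nernst: E = (60.5/1) · log₁₀([out]/[in]), so log₁₀([out]/[in]) = 54.0 × 1 / 60.5 = 0.8926.
[out]/[in] = 10^(0.8926) = 7.808.
[out] = 7.808 × 17.9 = 139.8 mmol/L.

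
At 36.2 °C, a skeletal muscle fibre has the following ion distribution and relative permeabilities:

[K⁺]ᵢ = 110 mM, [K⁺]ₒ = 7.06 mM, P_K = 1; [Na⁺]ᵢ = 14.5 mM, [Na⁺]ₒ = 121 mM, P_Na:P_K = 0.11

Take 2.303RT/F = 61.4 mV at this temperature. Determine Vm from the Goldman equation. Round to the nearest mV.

Vm = 61.4 · log₁₀[(Σ P·[cation]ₒ + Σ P·[anion]ᵢ) / (Σ P·[cation]ᵢ + Σ P·[anion]ₒ)]
Numerator = 1×7.06 + 0.11×121 = 20.37
Denominator = 1×110 + 0.11×14.5 = 111.6
Vm = 61.4 · log₁₀(0.18254) = 61.4 × (-0.7387) = -45.35 mV

-45 mV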